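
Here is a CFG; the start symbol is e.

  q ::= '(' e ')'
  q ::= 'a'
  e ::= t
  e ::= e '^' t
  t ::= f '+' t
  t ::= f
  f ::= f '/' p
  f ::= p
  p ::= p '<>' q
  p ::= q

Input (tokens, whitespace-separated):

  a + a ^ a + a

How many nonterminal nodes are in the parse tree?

[e [e [t [f [p [q a]]] + [t [f [p [q a]]]]]] ^ [t [f [p [q a]]] + [t [f [p [q a]]]]]]

18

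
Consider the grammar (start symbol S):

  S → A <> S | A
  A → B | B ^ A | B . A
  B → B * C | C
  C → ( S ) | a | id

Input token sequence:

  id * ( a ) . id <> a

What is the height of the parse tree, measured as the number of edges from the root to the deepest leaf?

8

[S [A [B [B [C id]] * [C ( [S [A [B [C a]]]] )]] . [A [B [C id]]]] <> [S [A [B [C a]]]]]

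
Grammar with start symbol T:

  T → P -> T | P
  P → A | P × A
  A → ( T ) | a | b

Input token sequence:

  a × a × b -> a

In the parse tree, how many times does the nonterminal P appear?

[T [P [P [P [A a]] × [A a]] × [A b]] -> [T [P [A a]]]]

4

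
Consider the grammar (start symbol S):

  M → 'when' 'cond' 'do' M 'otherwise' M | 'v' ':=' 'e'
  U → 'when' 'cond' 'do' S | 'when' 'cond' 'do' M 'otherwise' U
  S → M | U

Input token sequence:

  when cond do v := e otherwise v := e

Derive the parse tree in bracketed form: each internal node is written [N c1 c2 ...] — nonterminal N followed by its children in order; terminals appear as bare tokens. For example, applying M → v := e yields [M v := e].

[S [M when cond do [M v := e] otherwise [M v := e]]]

S
M
when cond do M otherwise M
when cond do v := e otherwise M
when cond do v := e otherwise v := e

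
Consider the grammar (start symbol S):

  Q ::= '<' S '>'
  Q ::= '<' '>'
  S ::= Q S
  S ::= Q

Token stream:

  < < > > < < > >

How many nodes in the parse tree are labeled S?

4

[S [Q < [S [Q < >]] >] [S [Q < [S [Q < >]] >]]]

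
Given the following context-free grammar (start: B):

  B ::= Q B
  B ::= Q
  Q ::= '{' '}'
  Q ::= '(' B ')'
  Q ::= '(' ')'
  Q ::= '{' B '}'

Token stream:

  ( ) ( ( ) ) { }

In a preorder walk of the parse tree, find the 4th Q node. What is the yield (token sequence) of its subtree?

{ }

[B [Q ( )] [B [Q ( [B [Q ( )]] )] [B [Q { }]]]]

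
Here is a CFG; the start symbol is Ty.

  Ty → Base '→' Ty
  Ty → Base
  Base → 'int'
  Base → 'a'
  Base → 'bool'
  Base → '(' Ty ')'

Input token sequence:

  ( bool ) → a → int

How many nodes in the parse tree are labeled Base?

[Ty [Base ( [Ty [Base bool]] )] → [Ty [Base a] → [Ty [Base int]]]]

4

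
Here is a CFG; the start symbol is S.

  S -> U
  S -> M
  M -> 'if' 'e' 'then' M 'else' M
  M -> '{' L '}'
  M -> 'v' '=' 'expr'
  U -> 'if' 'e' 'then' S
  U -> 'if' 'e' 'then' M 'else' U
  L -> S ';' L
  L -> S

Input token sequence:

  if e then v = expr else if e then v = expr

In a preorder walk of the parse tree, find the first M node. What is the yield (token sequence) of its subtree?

[S [U if e then [M v = expr] else [U if e then [S [M v = expr]]]]]

v = expr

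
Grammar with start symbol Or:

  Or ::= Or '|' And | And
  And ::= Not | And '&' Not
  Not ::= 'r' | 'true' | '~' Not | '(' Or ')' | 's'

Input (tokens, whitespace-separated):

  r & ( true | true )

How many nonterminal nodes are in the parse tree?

[Or [And [And [Not r]] & [Not ( [Or [Or [And [Not true]]] | [And [Not true]]] )]]]

11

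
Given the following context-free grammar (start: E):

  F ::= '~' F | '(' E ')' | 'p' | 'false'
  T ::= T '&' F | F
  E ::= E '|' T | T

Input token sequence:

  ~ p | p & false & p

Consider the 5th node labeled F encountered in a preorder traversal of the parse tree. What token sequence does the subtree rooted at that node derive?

[E [E [T [F ~ [F p]]]] | [T [T [T [F p]] & [F false]] & [F p]]]

p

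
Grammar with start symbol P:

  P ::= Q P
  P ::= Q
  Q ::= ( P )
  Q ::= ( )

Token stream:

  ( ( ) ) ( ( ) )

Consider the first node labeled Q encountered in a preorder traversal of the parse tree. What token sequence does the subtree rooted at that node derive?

( ( ) )

[P [Q ( [P [Q ( )]] )] [P [Q ( [P [Q ( )]] )]]]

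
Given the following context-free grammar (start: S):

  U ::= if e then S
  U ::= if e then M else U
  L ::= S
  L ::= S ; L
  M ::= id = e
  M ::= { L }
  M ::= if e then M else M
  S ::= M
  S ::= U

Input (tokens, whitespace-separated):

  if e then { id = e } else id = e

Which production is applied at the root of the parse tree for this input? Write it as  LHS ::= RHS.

[S [M if e then [M { [L [S [M id = e]]] }] else [M id = e]]]

S ::= M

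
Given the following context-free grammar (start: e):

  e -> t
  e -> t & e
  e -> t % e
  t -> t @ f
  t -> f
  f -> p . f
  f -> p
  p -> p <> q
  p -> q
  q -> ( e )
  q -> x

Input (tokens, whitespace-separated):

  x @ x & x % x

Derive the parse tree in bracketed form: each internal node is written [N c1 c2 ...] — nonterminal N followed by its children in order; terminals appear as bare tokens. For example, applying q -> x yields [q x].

[e [t [t [f [p [q x]]]] @ [f [p [q x]]]] & [e [t [f [p [q x]]]] % [e [t [f [p [q x]]]]]]]

e
t & e
t @ f & e
f @ f & e
p @ f & e
q @ f & e
x @ f & e
x @ p & e
x @ q & e
x @ x & e
x @ x & t % e
x @ x & f % e
x @ x & p % e
x @ x & q % e
x @ x & x % e
x @ x & x % t
x @ x & x % f
x @ x & x % p
x @ x & x % q
x @ x & x % x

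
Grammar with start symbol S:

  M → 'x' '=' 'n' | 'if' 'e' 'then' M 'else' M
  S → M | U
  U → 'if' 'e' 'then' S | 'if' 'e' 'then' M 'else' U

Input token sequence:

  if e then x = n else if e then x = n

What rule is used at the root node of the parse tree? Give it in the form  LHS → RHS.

S → U

[S [U if e then [M x = n] else [U if e then [S [M x = n]]]]]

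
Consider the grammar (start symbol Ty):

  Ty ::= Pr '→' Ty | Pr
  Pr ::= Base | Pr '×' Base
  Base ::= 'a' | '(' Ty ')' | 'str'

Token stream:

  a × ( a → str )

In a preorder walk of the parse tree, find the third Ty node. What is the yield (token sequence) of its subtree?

str

[Ty [Pr [Pr [Base a]] × [Base ( [Ty [Pr [Base a]] → [Ty [Pr [Base str]]]] )]]]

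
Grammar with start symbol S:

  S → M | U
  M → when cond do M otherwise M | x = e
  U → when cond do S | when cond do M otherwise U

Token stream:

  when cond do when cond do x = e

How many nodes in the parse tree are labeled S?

3

[S [U when cond do [S [U when cond do [S [M x = e]]]]]]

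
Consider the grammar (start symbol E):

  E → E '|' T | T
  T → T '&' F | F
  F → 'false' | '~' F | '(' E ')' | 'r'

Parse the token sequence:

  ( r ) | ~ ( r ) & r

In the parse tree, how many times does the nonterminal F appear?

[E [E [T [F ( [E [T [F r]]] )]]] | [T [T [F ~ [F ( [E [T [F r]]] )]]] & [F r]]]

6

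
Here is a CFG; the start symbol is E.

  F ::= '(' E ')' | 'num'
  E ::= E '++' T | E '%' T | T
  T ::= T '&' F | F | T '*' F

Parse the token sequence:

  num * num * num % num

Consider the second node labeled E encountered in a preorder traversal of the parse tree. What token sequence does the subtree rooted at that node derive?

[E [E [T [T [T [F num]] * [F num]] * [F num]]] % [T [F num]]]

num * num * num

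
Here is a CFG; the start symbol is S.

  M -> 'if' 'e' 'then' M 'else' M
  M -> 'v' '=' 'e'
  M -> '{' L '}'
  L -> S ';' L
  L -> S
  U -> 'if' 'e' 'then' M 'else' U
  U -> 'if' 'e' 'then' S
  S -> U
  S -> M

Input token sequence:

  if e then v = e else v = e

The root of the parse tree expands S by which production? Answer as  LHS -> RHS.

S -> M

[S [M if e then [M v = e] else [M v = e]]]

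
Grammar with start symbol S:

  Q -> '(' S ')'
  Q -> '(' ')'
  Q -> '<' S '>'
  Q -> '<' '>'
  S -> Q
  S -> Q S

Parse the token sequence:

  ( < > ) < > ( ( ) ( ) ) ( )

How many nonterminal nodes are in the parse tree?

[S [Q ( [S [Q < >]] )] [S [Q < >] [S [Q ( [S [Q ( )] [S [Q ( )]]] )] [S [Q ( )]]]]]

14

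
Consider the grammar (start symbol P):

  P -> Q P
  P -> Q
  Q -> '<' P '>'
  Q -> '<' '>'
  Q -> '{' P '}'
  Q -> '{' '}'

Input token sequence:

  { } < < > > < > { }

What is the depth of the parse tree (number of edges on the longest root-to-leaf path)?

[P [Q { }] [P [Q < [P [Q < >]] >] [P [Q < >] [P [Q { }]]]]]

5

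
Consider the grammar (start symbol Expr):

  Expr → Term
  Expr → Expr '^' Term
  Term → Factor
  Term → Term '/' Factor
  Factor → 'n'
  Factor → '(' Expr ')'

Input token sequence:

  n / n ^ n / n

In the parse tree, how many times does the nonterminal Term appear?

4

[Expr [Expr [Term [Term [Factor n]] / [Factor n]]] ^ [Term [Term [Factor n]] / [Factor n]]]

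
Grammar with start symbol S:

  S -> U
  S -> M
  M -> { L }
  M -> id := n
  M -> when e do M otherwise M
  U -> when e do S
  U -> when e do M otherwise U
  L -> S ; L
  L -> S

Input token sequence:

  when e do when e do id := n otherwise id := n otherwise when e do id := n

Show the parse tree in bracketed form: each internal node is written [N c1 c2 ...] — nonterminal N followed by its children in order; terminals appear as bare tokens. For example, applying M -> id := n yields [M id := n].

S
U
when e do M otherwise U
when e do when e do M otherwise M otherwise U
when e do when e do id := n otherwise M otherwise U
when e do when e do id := n otherwise id := n otherwise U
when e do when e do id := n otherwise id := n otherwise when e do S
when e do when e do id := n otherwise id := n otherwise when e do M
when e do when e do id := n otherwise id := n otherwise when e do id := n

[S [U when e do [M when e do [M id := n] otherwise [M id := n]] otherwise [U when e do [S [M id := n]]]]]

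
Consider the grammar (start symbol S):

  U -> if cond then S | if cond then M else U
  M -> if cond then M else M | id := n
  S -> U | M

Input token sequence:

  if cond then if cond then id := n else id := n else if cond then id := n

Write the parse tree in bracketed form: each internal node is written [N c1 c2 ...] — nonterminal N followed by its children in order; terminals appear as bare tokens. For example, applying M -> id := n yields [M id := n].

S
U
if cond then M else U
if cond then if cond then M else M else U
if cond then if cond then id := n else M else U
if cond then if cond then id := n else id := n else U
if cond then if cond then id := n else id := n else if cond then S
if cond then if cond then id := n else id := n else if cond then M
if cond then if cond then id := n else id := n else if cond then id := n

[S [U if cond then [M if cond then [M id := n] else [M id := n]] else [U if cond then [S [M id := n]]]]]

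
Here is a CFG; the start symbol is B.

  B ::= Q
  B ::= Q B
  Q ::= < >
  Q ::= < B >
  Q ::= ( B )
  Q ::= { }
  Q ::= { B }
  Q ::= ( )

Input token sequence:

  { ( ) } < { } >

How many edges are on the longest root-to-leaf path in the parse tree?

5

[B [Q { [B [Q ( )]] }] [B [Q < [B [Q { }]] >]]]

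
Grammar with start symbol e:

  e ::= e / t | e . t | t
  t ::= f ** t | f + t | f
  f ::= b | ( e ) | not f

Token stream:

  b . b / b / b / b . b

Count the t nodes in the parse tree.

6

[e [e [e [e [e [e [t [f b]]] . [t [f b]]] / [t [f b]]] / [t [f b]]] / [t [f b]]] . [t [f b]]]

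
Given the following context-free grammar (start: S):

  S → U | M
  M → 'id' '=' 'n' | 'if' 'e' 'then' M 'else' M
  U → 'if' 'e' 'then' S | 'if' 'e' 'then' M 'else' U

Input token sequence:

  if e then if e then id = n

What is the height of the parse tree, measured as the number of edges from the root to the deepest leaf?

[S [U if e then [S [U if e then [S [M id = n]]]]]]

6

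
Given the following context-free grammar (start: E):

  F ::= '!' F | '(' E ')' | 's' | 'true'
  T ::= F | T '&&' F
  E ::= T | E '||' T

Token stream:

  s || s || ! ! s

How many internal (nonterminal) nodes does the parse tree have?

[E [E [E [T [F s]]] || [T [F s]]] || [T [F ! [F ! [F s]]]]]

11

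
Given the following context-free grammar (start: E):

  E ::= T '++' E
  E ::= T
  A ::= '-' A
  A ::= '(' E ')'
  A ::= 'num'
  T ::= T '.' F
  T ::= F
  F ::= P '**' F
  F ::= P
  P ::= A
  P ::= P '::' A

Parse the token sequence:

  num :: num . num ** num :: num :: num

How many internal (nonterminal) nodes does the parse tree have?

18

[E [T [T [F [P [P [A num]] :: [A num]]]] . [F [P [A num]] ** [F [P [P [P [A num]] :: [A num]] :: [A num]]]]]]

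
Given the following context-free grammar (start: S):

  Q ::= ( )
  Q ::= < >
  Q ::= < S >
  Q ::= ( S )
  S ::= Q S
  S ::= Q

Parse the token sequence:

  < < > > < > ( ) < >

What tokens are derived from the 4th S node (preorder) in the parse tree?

( ) < >

[S [Q < [S [Q < >]] >] [S [Q < >] [S [Q ( )] [S [Q < >]]]]]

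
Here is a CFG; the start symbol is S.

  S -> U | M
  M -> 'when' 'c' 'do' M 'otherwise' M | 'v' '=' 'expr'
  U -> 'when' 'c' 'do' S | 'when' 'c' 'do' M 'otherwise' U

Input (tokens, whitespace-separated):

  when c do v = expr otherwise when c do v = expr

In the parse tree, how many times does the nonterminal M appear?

2

[S [U when c do [M v = expr] otherwise [U when c do [S [M v = expr]]]]]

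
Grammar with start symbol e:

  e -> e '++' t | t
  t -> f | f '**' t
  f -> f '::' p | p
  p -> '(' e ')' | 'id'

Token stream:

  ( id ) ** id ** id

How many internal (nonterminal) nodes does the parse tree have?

[e [t [f [p ( [e [t [f [p id]]]] )]] ** [t [f [p id]] ** [t [f [p id]]]]]]

14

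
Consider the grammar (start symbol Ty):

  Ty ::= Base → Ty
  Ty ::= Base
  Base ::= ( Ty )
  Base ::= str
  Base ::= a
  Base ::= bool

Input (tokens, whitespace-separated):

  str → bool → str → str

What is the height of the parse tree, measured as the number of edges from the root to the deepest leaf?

[Ty [Base str] → [Ty [Base bool] → [Ty [Base str] → [Ty [Base str]]]]]

5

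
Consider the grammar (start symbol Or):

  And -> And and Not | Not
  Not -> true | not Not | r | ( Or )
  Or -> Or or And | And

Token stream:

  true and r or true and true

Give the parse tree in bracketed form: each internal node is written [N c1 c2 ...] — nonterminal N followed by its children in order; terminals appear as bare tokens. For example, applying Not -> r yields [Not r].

[Or [Or [And [And [Not true]] and [Not r]]] or [And [And [Not true]] and [Not true]]]

Or
Or or And
And or And
And and Not or And
Not and Not or And
true and Not or And
true and r or And
true and r or And and Not
true and r or Not and Not
true and r or true and Not
true and r or true and true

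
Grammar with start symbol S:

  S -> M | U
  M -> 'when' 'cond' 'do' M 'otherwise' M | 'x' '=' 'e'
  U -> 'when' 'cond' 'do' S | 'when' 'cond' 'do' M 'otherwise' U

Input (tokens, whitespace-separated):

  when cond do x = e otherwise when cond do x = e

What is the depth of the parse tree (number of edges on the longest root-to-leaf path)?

[S [U when cond do [M x = e] otherwise [U when cond do [S [M x = e]]]]]

5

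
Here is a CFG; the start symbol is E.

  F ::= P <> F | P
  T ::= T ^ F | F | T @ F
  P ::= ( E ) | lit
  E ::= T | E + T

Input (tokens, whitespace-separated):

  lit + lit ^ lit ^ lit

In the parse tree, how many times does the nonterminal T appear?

[E [E [T [F [P lit]]]] + [T [T [T [F [P lit]]] ^ [F [P lit]]] ^ [F [P lit]]]]

4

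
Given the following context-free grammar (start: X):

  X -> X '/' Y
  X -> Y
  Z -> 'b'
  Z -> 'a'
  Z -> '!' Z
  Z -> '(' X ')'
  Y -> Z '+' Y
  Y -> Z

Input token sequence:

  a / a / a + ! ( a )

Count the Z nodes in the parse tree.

6

[X [X [X [Y [Z a]]] / [Y [Z a]]] / [Y [Z a] + [Y [Z ! [Z ( [X [Y [Z a]]] )]]]]]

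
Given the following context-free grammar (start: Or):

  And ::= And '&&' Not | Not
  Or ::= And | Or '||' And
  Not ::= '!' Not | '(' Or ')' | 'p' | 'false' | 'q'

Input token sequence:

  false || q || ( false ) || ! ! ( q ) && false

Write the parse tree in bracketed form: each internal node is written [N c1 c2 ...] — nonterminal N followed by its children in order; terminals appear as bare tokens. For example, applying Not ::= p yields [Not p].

Or
Or || And
Or || And || And
Or || And || And || And
And || And || And || And
Not || And || And || And
false || And || And || And
false || Not || And || And
false || q || And || And
false || q || Not || And
false || q || ( Or ) || And
false || q || ( And ) || And
false || q || ( Not ) || And
false || q || ( false ) || And
false || q || ( false ) || And && Not
false || q || ( false ) || Not && Not
false || q || ( false ) || ! Not && Not
false || q || ( false ) || ! ! Not && Not
false || q || ( false ) || ! ! ( Or ) && Not
false || q || ( false ) || ! ! ( And ) && Not
false || q || ( false ) || ! ! ( Not ) && Not
false || q || ( false ) || ! ! ( q ) && Not
false || q || ( false ) || ! ! ( q ) && false

[Or [Or [Or [Or [And [Not false]]] || [And [Not q]]] || [And [Not ( [Or [And [Not false]]] )]]] || [And [And [Not ! [Not ! [Not ( [Or [And [Not q]]] )]]]] && [Not false]]]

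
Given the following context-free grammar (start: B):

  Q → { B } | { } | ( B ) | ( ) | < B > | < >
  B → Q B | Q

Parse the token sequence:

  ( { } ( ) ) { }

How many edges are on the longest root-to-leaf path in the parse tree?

[B [Q ( [B [Q { }] [B [Q ( )]]] )] [B [Q { }]]]

5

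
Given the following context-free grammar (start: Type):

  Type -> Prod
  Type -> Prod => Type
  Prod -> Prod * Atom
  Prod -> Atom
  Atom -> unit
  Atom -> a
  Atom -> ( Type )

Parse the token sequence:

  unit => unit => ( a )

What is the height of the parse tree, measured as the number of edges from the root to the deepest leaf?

[Type [Prod [Atom unit]] => [Type [Prod [Atom unit]] => [Type [Prod [Atom ( [Type [Prod [Atom a]]] )]]]]]

8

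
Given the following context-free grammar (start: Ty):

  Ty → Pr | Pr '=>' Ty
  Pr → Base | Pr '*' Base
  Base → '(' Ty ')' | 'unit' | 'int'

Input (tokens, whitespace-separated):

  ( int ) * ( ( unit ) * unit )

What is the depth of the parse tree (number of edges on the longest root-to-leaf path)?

[Ty [Pr [Pr [Base ( [Ty [Pr [Base int]]] )]] * [Base ( [Ty [Pr [Pr [Base ( [Ty [Pr [Base unit]]] )]] * [Base unit]]] )]]]

10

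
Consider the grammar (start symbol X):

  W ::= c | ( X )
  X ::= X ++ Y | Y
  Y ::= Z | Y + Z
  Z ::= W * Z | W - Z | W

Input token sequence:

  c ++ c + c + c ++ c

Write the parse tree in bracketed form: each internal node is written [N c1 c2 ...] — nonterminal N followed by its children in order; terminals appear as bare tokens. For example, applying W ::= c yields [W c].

X
X ++ Y
X ++ Y ++ Y
Y ++ Y ++ Y
Z ++ Y ++ Y
W ++ Y ++ Y
c ++ Y ++ Y
c ++ Y + Z ++ Y
c ++ Y + Z + Z ++ Y
c ++ Z + Z + Z ++ Y
c ++ W + Z + Z ++ Y
c ++ c + Z + Z ++ Y
c ++ c + W + Z ++ Y
c ++ c + c + Z ++ Y
c ++ c + c + W ++ Y
c ++ c + c + c ++ Y
c ++ c + c + c ++ Z
c ++ c + c + c ++ W
c ++ c + c + c ++ c

[X [X [X [Y [Z [W c]]]] ++ [Y [Y [Y [Z [W c]]] + [Z [W c]]] + [Z [W c]]]] ++ [Y [Z [W c]]]]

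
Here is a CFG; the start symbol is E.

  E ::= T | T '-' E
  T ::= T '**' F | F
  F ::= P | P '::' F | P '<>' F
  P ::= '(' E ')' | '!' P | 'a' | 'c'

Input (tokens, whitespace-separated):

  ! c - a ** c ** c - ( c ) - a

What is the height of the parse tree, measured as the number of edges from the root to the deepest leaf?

[E [T [F [P ! [P c]]]] - [E [T [T [T [F [P a]]] ** [F [P c]]] ** [F [P c]]] - [E [T [F [P ( [E [T [F [P c]]]] )]]] - [E [T [F [P a]]]]]]]

10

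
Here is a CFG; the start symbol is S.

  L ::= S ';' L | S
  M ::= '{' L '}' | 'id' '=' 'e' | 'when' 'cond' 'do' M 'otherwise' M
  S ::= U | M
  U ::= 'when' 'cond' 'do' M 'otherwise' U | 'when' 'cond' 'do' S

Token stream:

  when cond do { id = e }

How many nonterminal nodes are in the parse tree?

[S [U when cond do [S [M { [L [S [M id = e]]] }]]]]

7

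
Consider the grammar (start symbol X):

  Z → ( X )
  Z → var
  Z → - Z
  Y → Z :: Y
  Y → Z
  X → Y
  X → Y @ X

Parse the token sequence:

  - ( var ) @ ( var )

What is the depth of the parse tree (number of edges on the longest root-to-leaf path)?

7

[X [Y [Z - [Z ( [X [Y [Z var]]] )]]] @ [X [Y [Z ( [X [Y [Z var]]] )]]]]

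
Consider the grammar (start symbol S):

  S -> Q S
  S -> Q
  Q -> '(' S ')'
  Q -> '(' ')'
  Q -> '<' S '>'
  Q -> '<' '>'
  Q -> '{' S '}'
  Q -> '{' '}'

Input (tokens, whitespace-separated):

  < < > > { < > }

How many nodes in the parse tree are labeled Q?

[S [Q < [S [Q < >]] >] [S [Q { [S [Q < >]] }]]]

4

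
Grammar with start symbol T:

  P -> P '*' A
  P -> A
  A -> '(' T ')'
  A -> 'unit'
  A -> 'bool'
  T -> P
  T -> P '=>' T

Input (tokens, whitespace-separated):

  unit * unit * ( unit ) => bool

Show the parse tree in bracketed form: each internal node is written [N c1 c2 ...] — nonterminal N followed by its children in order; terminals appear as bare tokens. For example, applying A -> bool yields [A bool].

T
P => T
P * A => T
P * A * A => T
A * A * A => T
unit * A * A => T
unit * unit * A => T
unit * unit * ( T ) => T
unit * unit * ( P ) => T
unit * unit * ( A ) => T
unit * unit * ( unit ) => T
unit * unit * ( unit ) => P
unit * unit * ( unit ) => A
unit * unit * ( unit ) => bool

[T [P [P [P [A unit]] * [A unit]] * [A ( [T [P [A unit]]] )]] => [T [P [A bool]]]]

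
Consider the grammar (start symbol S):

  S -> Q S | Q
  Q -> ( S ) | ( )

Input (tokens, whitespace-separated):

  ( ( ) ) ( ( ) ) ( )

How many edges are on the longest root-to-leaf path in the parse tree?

5

[S [Q ( [S [Q ( )]] )] [S [Q ( [S [Q ( )]] )] [S [Q ( )]]]]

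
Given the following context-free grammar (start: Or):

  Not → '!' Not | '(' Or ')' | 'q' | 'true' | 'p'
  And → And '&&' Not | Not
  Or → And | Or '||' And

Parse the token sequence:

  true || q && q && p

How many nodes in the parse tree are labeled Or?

2

[Or [Or [And [Not true]]] || [And [And [And [Not q]] && [Not q]] && [Not p]]]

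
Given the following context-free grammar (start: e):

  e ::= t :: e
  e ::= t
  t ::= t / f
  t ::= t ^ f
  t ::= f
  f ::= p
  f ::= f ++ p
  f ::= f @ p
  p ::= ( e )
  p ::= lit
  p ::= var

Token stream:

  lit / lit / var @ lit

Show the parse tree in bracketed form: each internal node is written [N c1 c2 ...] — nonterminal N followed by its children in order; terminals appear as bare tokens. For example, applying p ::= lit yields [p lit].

[e [t [t [t [f [p lit]]] / [f [p lit]]] / [f [f [p var]] @ [p lit]]]]

e
t
t / f
t / f / f
f / f / f
p / f / f
lit / f / f
lit / p / f
lit / lit / f
lit / lit / f @ p
lit / lit / p @ p
lit / lit / var @ p
lit / lit / var @ lit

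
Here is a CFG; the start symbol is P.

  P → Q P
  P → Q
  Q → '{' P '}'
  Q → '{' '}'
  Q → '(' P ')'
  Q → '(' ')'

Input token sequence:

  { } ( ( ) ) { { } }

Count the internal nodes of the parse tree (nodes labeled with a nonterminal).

10

[P [Q { }] [P [Q ( [P [Q ( )]] )] [P [Q { [P [Q { }]] }]]]]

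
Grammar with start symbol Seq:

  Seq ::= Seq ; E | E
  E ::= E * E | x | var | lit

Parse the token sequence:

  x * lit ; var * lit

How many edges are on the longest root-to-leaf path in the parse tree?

4

[Seq [Seq [E [E x] * [E lit]]] ; [E [E var] * [E lit]]]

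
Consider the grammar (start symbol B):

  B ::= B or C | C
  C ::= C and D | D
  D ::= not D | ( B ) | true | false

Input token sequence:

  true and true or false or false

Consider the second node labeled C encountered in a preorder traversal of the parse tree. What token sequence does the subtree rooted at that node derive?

[B [B [B [C [C [D true]] and [D true]]] or [C [D false]]] or [C [D false]]]

true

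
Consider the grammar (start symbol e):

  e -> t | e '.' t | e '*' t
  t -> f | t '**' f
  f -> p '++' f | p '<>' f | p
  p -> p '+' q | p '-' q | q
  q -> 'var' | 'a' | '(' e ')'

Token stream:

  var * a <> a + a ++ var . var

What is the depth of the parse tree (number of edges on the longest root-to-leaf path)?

8

[e [e [e [t [f [p [q var]]]]] * [t [f [p [q a]] <> [f [p [p [q a]] + [q a]] ++ [f [p [q var]]]]]]] . [t [f [p [q var]]]]]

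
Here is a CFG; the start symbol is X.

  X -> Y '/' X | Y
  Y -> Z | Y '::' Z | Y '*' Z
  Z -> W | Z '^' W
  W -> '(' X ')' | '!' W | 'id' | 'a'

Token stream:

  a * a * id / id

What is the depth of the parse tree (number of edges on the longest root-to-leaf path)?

6

[X [Y [Y [Y [Z [W a]]] * [Z [W a]]] * [Z [W id]]] / [X [Y [Z [W id]]]]]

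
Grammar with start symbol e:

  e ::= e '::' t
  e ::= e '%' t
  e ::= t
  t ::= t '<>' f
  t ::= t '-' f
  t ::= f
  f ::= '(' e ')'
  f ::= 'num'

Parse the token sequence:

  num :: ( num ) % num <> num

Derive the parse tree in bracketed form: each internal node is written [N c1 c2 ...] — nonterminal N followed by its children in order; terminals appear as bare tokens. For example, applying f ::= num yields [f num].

[e [e [e [t [f num]]] :: [t [f ( [e [t [f num]]] )]]] % [t [t [f num]] <> [f num]]]

e
e % t
e :: t % t
t :: t % t
f :: t % t
num :: t % t
num :: f % t
num :: ( e ) % t
num :: ( t ) % t
num :: ( f ) % t
num :: ( num ) % t
num :: ( num ) % t <> f
num :: ( num ) % f <> f
num :: ( num ) % num <> f
num :: ( num ) % num <> num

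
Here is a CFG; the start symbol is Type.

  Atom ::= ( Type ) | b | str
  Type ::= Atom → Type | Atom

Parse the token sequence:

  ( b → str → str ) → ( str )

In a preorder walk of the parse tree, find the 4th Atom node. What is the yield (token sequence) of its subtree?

[Type [Atom ( [Type [Atom b] → [Type [Atom str] → [Type [Atom str]]]] )] → [Type [Atom ( [Type [Atom str]] )]]]

str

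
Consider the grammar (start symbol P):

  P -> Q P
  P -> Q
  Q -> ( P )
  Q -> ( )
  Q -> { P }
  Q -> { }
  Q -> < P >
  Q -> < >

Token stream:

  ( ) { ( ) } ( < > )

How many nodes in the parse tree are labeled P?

[P [Q ( )] [P [Q { [P [Q ( )]] }] [P [Q ( [P [Q < >]] )]]]]

5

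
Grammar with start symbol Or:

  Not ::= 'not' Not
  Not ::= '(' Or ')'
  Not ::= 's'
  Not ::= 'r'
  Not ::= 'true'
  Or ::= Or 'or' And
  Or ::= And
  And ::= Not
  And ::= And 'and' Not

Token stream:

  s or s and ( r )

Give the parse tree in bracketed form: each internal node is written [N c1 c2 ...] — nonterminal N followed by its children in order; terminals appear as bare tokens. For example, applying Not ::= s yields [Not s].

Or
Or or And
And or And
Not or And
s or And
s or And and Not
s or Not and Not
s or s and Not
s or s and ( Or )
s or s and ( And )
s or s and ( Not )
s or s and ( r )

[Or [Or [And [Not s]]] or [And [And [Not s]] and [Not ( [Or [And [Not r]]] )]]]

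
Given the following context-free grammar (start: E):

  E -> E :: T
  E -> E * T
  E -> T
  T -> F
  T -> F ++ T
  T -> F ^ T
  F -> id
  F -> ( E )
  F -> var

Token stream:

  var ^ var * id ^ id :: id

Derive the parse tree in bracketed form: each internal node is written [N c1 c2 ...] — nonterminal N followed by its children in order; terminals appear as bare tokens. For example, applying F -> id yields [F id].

E
E :: T
E * T :: T
T * T :: T
F ^ T * T :: T
var ^ T * T :: T
var ^ F * T :: T
var ^ var * T :: T
var ^ var * F ^ T :: T
var ^ var * id ^ T :: T
var ^ var * id ^ F :: T
var ^ var * id ^ id :: T
var ^ var * id ^ id :: F
var ^ var * id ^ id :: id

[E [E [E [T [F var] ^ [T [F var]]]] * [T [F id] ^ [T [F id]]]] :: [T [F id]]]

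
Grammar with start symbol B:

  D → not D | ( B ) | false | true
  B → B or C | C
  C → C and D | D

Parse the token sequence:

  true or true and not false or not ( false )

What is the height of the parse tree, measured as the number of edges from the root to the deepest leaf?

7

[B [B [B [C [D true]]] or [C [C [D true]] and [D not [D false]]]] or [C [D not [D ( [B [C [D false]]] )]]]]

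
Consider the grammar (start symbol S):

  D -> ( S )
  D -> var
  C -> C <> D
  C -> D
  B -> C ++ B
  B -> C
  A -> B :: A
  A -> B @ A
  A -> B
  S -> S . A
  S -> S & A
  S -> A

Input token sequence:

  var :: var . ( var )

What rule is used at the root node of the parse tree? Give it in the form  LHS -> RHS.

S -> S . A

[S [S [A [B [C [D var]]] :: [A [B [C [D var]]]]]] . [A [B [C [D ( [S [A [B [C [D var]]]]] )]]]]]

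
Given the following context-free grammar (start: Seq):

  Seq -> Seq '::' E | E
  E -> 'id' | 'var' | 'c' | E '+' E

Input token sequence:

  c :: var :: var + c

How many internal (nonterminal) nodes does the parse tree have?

[Seq [Seq [Seq [E c]] :: [E var]] :: [E [E var] + [E c]]]

8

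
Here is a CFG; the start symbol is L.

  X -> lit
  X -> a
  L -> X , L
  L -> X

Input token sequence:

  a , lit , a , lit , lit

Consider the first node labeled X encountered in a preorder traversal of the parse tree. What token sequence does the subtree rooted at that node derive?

a

[L [X a] , [L [X lit] , [L [X a] , [L [X lit] , [L [X lit]]]]]]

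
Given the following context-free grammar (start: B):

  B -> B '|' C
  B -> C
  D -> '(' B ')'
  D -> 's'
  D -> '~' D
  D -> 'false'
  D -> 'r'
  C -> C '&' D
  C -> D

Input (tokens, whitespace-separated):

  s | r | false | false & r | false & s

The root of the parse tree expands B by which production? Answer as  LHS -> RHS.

[B [B [B [B [B [C [D s]]] | [C [D r]]] | [C [D false]]] | [C [C [D false]] & [D r]]] | [C [C [D false]] & [D s]]]

B -> B '|' C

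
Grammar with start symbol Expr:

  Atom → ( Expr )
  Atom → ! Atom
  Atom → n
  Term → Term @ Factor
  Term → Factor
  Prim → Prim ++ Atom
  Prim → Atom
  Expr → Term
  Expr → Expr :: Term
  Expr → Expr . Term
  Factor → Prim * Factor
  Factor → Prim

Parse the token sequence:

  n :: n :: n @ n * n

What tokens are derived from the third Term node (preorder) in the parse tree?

n @ n * n

[Expr [Expr [Expr [Term [Factor [Prim [Atom n]]]]] :: [Term [Factor [Prim [Atom n]]]]] :: [Term [Term [Factor [Prim [Atom n]]]] @ [Factor [Prim [Atom n]] * [Factor [Prim [Atom n]]]]]]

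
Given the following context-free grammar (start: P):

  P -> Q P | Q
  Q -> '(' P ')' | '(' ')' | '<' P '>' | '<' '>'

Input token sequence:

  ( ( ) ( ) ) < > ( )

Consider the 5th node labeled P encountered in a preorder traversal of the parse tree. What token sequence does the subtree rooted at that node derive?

( )

[P [Q ( [P [Q ( )] [P [Q ( )]]] )] [P [Q < >] [P [Q ( )]]]]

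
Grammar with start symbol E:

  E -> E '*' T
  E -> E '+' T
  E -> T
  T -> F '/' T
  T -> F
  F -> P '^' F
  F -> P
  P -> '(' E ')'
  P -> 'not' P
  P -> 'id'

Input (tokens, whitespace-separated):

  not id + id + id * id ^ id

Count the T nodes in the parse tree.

4

[E [E [E [E [T [F [P not [P id]]]]] + [T [F [P id]]]] + [T [F [P id]]]] * [T [F [P id] ^ [F [P id]]]]]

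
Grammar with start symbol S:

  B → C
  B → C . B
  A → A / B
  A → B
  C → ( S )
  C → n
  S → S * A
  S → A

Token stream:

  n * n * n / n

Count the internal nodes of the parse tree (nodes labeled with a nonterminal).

15

[S [S [S [A [B [C n]]]] * [A [B [C n]]]] * [A [A [B [C n]]] / [B [C n]]]]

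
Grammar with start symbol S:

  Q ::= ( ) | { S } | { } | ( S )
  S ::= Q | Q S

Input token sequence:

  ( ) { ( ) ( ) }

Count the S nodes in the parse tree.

[S [Q ( )] [S [Q { [S [Q ( )] [S [Q ( )]]] }]]]

4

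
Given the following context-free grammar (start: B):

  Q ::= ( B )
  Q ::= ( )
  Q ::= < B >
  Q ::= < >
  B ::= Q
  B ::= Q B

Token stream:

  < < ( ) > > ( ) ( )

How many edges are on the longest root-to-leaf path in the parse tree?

[B [Q < [B [Q < [B [Q ( )]] >]] >] [B [Q ( )] [B [Q ( )]]]]

6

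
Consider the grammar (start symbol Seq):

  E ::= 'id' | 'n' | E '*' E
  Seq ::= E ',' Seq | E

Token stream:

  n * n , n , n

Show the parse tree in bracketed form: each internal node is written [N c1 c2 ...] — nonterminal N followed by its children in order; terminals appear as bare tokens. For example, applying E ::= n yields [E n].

[Seq [E [E n] * [E n]] , [Seq [E n] , [Seq [E n]]]]

Seq
E , Seq
E * E , Seq
n * E , Seq
n * n , Seq
n * n , E , Seq
n * n , n , Seq
n * n , n , E
n * n , n , n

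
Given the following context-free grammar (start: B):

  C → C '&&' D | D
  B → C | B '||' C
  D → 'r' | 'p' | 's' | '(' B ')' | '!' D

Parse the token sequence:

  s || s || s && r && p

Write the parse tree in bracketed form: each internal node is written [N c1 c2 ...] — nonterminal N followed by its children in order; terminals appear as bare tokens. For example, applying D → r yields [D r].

B
B || C
B || C || C
C || C || C
D || C || C
s || C || C
s || D || C
s || s || C
s || s || C && D
s || s || C && D && D
s || s || D && D && D
s || s || s && D && D
s || s || s && r && D
s || s || s && r && p

[B [B [B [C [D s]]] || [C [D s]]] || [C [C [C [D s]] && [D r]] && [D p]]]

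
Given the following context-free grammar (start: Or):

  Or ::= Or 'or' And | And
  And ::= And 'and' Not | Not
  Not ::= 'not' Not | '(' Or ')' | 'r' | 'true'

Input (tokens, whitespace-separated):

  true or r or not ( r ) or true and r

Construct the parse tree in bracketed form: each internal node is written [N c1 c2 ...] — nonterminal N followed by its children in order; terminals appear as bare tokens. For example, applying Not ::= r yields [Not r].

[Or [Or [Or [Or [And [Not true]]] or [And [Not r]]] or [And [Not not [Not ( [Or [And [Not r]]] )]]]] or [And [And [Not true]] and [Not r]]]

Or
Or or And
Or or And or And
Or or And or And or And
And or And or And or And
Not or And or And or And
true or And or And or And
true or Not or And or And
true or r or And or And
true or r or Not or And
true or r or not Not or And
true or r or not ( Or ) or And
true or r or not ( And ) or And
true or r or not ( Not ) or And
true or r or not ( r ) or And
true or r or not ( r ) or And and Not
true or r or not ( r ) or Not and Not
true or r or not ( r ) or true and Not
true or r or not ( r ) or true and r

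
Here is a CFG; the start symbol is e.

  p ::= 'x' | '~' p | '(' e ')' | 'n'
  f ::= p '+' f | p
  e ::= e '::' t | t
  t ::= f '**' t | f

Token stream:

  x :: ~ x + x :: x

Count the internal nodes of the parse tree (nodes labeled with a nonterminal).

15

[e [e [e [t [f [p x]]]] :: [t [f [p ~ [p x]] + [f [p x]]]]] :: [t [f [p x]]]]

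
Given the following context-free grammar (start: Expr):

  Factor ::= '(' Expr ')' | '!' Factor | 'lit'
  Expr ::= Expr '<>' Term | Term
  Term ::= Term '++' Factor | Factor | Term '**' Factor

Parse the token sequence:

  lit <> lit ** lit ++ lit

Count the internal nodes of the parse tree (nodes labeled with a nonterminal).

10

[Expr [Expr [Term [Factor lit]]] <> [Term [Term [Term [Factor lit]] ** [Factor lit]] ++ [Factor lit]]]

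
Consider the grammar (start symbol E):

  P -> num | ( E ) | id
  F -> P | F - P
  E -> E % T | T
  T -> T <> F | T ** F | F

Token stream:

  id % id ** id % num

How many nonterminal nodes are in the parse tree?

[E [E [E [T [F [P id]]]] % [T [T [F [P id]]] ** [F [P id]]]] % [T [F [P num]]]]

15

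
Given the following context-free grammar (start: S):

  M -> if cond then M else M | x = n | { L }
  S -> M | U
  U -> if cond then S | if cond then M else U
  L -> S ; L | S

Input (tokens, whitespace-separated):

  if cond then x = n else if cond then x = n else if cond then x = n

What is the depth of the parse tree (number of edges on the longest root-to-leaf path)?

[S [U if cond then [M x = n] else [U if cond then [M x = n] else [U if cond then [S [M x = n]]]]]]

6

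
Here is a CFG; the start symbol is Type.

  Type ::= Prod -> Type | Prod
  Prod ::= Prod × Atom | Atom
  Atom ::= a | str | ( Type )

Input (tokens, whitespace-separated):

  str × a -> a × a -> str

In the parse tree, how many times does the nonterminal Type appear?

[Type [Prod [Prod [Atom str]] × [Atom a]] -> [Type [Prod [Prod [Atom a]] × [Atom a]] -> [Type [Prod [Atom str]]]]]

3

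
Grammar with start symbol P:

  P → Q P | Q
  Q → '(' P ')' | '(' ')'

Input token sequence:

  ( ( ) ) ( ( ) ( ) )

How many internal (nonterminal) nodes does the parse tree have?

10

[P [Q ( [P [Q ( )]] )] [P [Q ( [P [Q ( )] [P [Q ( )]]] )]]]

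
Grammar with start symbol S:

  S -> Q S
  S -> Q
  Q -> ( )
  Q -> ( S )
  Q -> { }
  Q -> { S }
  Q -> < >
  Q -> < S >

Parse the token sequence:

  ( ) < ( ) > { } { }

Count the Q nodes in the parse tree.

[S [Q ( )] [S [Q < [S [Q ( )]] >] [S [Q { }] [S [Q { }]]]]]

5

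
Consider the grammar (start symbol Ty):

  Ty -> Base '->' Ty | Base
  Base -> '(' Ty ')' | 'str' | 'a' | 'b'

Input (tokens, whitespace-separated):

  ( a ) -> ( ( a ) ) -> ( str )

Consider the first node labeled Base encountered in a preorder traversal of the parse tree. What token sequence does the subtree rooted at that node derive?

( a )

[Ty [Base ( [Ty [Base a]] )] -> [Ty [Base ( [Ty [Base ( [Ty [Base a]] )]] )] -> [Ty [Base ( [Ty [Base str]] )]]]]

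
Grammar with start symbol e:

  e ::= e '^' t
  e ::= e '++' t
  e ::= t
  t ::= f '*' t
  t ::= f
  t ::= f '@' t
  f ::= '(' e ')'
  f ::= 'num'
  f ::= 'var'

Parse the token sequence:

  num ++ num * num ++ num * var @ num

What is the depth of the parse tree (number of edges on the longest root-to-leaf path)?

5

[e [e [e [t [f num]]] ++ [t [f num] * [t [f num]]]] ++ [t [f num] * [t [f var] @ [t [f num]]]]]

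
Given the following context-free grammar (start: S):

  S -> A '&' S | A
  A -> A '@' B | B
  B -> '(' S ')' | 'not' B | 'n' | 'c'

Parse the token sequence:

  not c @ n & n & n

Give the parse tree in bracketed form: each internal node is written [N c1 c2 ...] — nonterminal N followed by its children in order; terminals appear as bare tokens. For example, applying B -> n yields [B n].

S
A & S
A @ B & S
B @ B & S
not B @ B & S
not c @ B & S
not c @ n & S
not c @ n & A & S
not c @ n & B & S
not c @ n & n & S
not c @ n & n & A
not c @ n & n & B
not c @ n & n & n

[S [A [A [B not [B c]]] @ [B n]] & [S [A [B n]] & [S [A [B n]]]]]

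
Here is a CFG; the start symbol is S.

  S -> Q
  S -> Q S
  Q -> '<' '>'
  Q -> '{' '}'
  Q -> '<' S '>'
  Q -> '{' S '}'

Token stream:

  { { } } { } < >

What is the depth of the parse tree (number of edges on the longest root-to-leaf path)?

[S [Q { [S [Q { }]] }] [S [Q { }] [S [Q < >]]]]

4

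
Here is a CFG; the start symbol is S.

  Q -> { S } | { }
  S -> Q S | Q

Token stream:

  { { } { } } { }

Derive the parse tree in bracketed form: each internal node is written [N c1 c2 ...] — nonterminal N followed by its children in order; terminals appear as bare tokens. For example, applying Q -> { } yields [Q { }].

[S [Q { [S [Q { }] [S [Q { }]]] }] [S [Q { }]]]

S
Q S
{ S } S
{ Q S } S
{ { } S } S
{ { } Q } S
{ { } { } } S
{ { } { } } Q
{ { } { } } { }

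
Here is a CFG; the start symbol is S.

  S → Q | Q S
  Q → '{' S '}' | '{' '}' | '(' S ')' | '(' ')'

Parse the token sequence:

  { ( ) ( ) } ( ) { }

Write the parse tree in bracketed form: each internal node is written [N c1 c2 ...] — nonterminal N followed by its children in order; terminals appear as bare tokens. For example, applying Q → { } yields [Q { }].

S
Q S
{ S } S
{ Q S } S
{ ( ) S } S
{ ( ) Q } S
{ ( ) ( ) } S
{ ( ) ( ) } Q S
{ ( ) ( ) } ( ) S
{ ( ) ( ) } ( ) Q
{ ( ) ( ) } ( ) { }

[S [Q { [S [Q ( )] [S [Q ( )]]] }] [S [Q ( )] [S [Q { }]]]]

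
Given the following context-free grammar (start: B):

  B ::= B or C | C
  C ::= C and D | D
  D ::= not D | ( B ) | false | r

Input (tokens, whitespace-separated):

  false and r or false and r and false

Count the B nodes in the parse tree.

2

[B [B [C [C [D false]] and [D r]]] or [C [C [C [D false]] and [D r]] and [D false]]]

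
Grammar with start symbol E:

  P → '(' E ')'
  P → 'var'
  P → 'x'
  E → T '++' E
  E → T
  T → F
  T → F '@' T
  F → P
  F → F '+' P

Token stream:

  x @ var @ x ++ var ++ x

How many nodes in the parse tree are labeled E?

[E [T [F [P x]] @ [T [F [P var]] @ [T [F [P x]]]]] ++ [E [T [F [P var]]] ++ [E [T [F [P x]]]]]]

3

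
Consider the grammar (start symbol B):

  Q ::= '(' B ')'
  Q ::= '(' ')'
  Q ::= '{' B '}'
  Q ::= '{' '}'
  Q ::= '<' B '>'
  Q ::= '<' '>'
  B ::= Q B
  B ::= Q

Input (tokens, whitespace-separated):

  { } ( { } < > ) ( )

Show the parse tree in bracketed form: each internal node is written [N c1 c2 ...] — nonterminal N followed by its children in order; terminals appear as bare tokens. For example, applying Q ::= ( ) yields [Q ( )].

[B [Q { }] [B [Q ( [B [Q { }] [B [Q < >]]] )] [B [Q ( )]]]]

B
Q B
{ } B
{ } Q B
{ } ( B ) B
{ } ( Q B ) B
{ } ( { } B ) B
{ } ( { } Q ) B
{ } ( { } < > ) B
{ } ( { } < > ) Q
{ } ( { } < > ) ( )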